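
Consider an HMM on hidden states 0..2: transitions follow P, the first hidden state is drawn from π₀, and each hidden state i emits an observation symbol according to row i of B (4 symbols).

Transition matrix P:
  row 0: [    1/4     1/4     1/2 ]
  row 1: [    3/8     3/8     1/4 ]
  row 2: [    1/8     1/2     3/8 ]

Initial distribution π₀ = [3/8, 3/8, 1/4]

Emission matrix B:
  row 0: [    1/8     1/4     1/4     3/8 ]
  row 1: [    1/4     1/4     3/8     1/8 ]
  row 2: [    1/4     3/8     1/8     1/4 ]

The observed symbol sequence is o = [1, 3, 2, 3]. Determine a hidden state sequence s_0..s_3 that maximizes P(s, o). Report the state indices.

path = [0, 2, 1, 0]

t=0: δ = [9.375e-02, 9.375e-02, 9.375e-02]  (obs o_0=1)
t=1: δ = [1.318e-02, 5.859e-03, 1.172e-02]  ψ = [1, 2, 0]  (obs o_1=3)
t=2: δ = [8.240e-04, 2.197e-03, 8.240e-04]  ψ = [0, 2, 0]  (obs o_2=2)
t=3: δ = [3.090e-04, 1.030e-04, 1.373e-04]  ψ = [1, 1, 1]  (obs o_3=3)
backtrack: best end state = 0; path = [0, 2, 1, 0]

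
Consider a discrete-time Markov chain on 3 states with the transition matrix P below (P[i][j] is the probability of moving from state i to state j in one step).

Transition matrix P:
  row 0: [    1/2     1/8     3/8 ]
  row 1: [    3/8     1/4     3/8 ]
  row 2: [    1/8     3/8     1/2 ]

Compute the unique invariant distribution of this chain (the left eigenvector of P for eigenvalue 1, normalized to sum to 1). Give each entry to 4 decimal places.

Balance equations π_j = Σ_i π_i·P[i][j]:
  π_0 = 1/2·π_0 + 3/8·π_1 + 1/8·π_2
  π_1 = 1/8·π_0 + 1/4·π_1 + 3/8·π_2
  normalize: π_0 + π_1 + π_2 = 1
Solving the linear system gives exactly π = [15/49, 13/49, 3/7].

π = [0.3061, 0.2653, 0.4286]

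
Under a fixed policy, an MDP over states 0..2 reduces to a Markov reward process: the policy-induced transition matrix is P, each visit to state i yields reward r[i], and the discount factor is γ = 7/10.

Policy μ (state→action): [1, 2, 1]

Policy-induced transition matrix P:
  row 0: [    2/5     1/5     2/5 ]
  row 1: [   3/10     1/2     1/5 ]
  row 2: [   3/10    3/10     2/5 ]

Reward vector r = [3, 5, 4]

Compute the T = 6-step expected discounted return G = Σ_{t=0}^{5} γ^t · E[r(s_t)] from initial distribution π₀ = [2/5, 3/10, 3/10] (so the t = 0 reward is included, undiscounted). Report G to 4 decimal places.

t=0: π = [0.4000, 0.3000, 0.3000], E[r] = 3.9000, γ^t·E[r] = 3.900000, running G = 3.900000
t=1: π = [0.3400, 0.3200, 0.3400], E[r] = 3.9800, γ^t·E[r] = 2.786000, running G = 6.686000
t=2: π = [0.3340, 0.3300, 0.3360], E[r] = 3.9960, γ^t·E[r] = 1.958040, running G = 8.644040
t=3: π = [0.3334, 0.3326, 0.3340], E[r] = 3.9992, γ^t·E[r] = 1.371726, running G = 10.015766
t=4: π = [0.3333, 0.3332, 0.3335], E[r] = 3.9998, γ^t·E[r] = 0.960362, running G = 10.976127
t=5: π = [0.3333, 0.3333, 0.3334], E[r] = 4.0000, γ^t·E[r] = 0.672275, running G = 11.648402

G = 11.6484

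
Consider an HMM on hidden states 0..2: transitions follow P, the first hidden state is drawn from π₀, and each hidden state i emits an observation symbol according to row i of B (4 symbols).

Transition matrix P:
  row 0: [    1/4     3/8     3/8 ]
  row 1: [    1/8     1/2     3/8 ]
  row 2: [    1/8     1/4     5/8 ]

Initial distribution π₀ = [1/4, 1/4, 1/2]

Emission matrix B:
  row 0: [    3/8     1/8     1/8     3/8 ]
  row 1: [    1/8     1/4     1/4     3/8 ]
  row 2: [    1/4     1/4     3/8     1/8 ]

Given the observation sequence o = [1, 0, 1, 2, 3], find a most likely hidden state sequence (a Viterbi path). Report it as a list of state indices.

t=0: δ = [3.125e-02, 6.250e-02, 1.250e-01]  (obs o_0=1)
t=1: δ = [5.859e-03, 3.906e-03, 1.953e-02]  ψ = [2, 1, 2]  (obs o_1=0)
t=2: δ = [3.052e-04, 1.221e-03, 3.052e-03]  ψ = [2, 2, 2]  (obs o_2=1)
t=3: δ = [4.768e-05, 1.907e-04, 7.153e-04]  ψ = [2, 2, 2]  (obs o_3=2)
t=4: δ = [3.353e-05, 6.706e-05, 5.588e-05]  ψ = [2, 2, 2]  (obs o_4=3)
backtrack: best end state = 1; path = [2, 2, 2, 2, 1]

path = [2, 2, 2, 2, 1]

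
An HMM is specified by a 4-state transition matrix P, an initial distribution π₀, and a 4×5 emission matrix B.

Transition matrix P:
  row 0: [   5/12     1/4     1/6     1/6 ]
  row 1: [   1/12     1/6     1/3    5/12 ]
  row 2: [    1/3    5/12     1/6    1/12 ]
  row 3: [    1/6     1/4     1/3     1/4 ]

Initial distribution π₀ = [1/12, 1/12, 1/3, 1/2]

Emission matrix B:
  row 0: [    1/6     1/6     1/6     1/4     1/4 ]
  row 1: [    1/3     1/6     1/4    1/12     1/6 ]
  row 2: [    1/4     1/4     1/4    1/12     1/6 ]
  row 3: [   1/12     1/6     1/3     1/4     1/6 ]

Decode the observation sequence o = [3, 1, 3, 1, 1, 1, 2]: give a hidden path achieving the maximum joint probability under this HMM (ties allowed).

path = [3, 2, 0, 1, 2, 1, 3]

t=0: δ = [2.083e-02, 6.944e-03, 2.778e-02, 1.250e-01]  (obs o_0=3)
t=1: δ = [3.472e-03, 5.208e-03, 1.042e-02, 5.208e-03]  ψ = [3, 3, 3, 3]  (obs o_1=1)
t=2: δ = [8.681e-04, 3.617e-04, 1.447e-04, 5.425e-04]  ψ = [2, 2, 1, 1]  (obs o_2=3)
t=3: δ = [6.028e-05, 3.617e-05, 4.521e-05, 2.512e-05]  ψ = [0, 0, 3, 1]  (obs o_3=1)
t=4: δ = [4.186e-06, 3.140e-06, 3.014e-06, 2.512e-06]  ψ = [0, 2, 1, 1]  (obs o_4=1)
t=5: δ = [2.907e-07, 2.093e-07, 2.616e-07, 2.180e-07]  ψ = [0, 2, 1, 1]  (obs o_5=1)
t=6: δ = [2.019e-08, 2.725e-08, 1.817e-08, 2.907e-08]  ψ = [0, 2, 3, 1]  (obs o_6=2)
backtrack: best end state = 3; path = [3, 2, 0, 1, 2, 1, 3]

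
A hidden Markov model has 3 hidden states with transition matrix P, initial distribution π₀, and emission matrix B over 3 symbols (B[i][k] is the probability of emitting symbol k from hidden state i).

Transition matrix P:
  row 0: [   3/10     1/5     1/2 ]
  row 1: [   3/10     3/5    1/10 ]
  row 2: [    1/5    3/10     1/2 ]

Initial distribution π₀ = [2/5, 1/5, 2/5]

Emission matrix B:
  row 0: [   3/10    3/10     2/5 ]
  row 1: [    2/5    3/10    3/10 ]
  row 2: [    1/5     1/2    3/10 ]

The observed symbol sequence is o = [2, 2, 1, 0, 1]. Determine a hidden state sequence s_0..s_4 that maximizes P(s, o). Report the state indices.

t=0: δ = [1.600e-01, 6.000e-02, 1.200e-01]  (obs o_0=2)
t=1: δ = [1.920e-02, 1.080e-02, 2.400e-02]  ψ = [0, 1, 0]  (obs o_1=2)
t=2: δ = [1.728e-03, 2.160e-03, 6.000e-03]  ψ = [0, 2, 2]  (obs o_2=1)
t=3: δ = [3.600e-04, 7.200e-04, 6.000e-04]  ψ = [2, 2, 2]  (obs o_3=0)
t=4: δ = [6.480e-05, 1.296e-04, 1.500e-04]  ψ = [1, 1, 2]  (obs o_4=1)
backtrack: best end state = 2; path = [0, 2, 2, 2, 2]

path = [0, 2, 2, 2, 2]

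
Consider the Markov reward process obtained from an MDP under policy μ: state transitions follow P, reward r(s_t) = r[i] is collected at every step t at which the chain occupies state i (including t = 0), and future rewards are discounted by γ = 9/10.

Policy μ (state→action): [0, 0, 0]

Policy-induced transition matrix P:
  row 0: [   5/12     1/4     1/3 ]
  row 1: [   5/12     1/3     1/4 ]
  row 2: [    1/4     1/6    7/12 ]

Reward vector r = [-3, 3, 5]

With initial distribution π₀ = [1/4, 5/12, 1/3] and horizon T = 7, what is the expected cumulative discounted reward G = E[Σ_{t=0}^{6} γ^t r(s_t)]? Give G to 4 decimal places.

t=0: π = [0.2500, 0.4167, 0.3333], E[r] = 2.1667, γ^t·E[r] = 2.166667, running G = 2.166667
t=1: π = [0.3611, 0.2569, 0.3819], E[r] = 1.5972, γ^t·E[r] = 1.437500, running G = 3.604167
t=2: π = [0.3530, 0.2396, 0.4074], E[r] = 1.6968, γ^t·E[r] = 1.374375, running G = 4.978542
t=3: π = [0.3488, 0.2360, 0.4152], E[r] = 1.7378, γ^t·E[r] = 1.266891, running G = 6.245432
t=4: π = [0.3475, 0.2351, 0.4175], E[r] = 1.7502, γ^t·E[r] = 1.148280, running G = 7.393713
t=5: π = [0.3471, 0.2348, 0.4181], E[r] = 1.7537, γ^t·E[r] = 1.035539, running G = 8.429252
t=6: π = [0.3470, 0.2347, 0.4183], E[r] = 1.7547, γ^t·E[r] = 0.932520, running G = 9.361772

G = 9.3618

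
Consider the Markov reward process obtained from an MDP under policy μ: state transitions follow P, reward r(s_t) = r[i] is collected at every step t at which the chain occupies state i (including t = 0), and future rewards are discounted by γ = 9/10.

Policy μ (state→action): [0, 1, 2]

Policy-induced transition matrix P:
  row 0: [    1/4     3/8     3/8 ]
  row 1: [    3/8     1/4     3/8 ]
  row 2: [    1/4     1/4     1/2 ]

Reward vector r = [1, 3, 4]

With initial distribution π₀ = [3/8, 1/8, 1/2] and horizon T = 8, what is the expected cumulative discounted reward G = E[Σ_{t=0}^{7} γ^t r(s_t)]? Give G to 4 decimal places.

G = 16.2086

t=0: π = [0.3750, 0.1250, 0.5000], E[r] = 2.7500, γ^t·E[r] = 2.750000, running G = 2.750000
t=1: π = [0.2656, 0.2969, 0.4375], E[r] = 2.9063, γ^t·E[r] = 2.615625, running G = 5.365625
t=2: π = [0.2871, 0.2832, 0.4297], E[r] = 2.8555, γ^t·E[r] = 2.312930, running G = 7.678555
t=3: π = [0.2854, 0.2859, 0.4287], E[r] = 2.8579, γ^t·E[r] = 2.083417, running G = 9.761971
t=4: π = [0.2857, 0.2857, 0.4286], E[r] = 2.8571, γ^t·E[r] = 1.874554, running G = 11.636525
t=5: π = [0.2857, 0.2857, 0.4286], E[r] = 2.8572, γ^t·E[r] = 1.687121, running G = 13.323647
t=6: π = [0.2857, 0.2857, 0.4286], E[r] = 2.8571, γ^t·E[r] = 1.518403, running G = 14.842049
t=7: π = [0.2857, 0.2857, 0.4286], E[r] = 2.8571, γ^t·E[r] = 1.366563, running G = 16.208612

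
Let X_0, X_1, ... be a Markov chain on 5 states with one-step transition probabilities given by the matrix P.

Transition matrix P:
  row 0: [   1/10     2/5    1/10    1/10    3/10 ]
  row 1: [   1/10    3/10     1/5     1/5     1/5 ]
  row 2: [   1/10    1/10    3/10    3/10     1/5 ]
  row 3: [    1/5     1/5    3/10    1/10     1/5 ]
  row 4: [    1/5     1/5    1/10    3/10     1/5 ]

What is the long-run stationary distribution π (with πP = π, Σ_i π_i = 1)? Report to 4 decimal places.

π = [0.1421, 0.2310, 0.2056, 0.2071, 0.2142]

Balance equations π_j = Σ_i π_i·P[i][j]:
  π_0 = 1/10·π_0 + 1/10·π_1 + 1/10·π_2 + 1/5·π_3 + 1/5·π_4
  π_1 = 2/5·π_0 + 3/10·π_1 + 1/10·π_2 + 1/5·π_3 + 1/5·π_4
  π_2 = 1/10·π_0 + 1/5·π_1 + 3/10·π_2 + 3/10·π_3 + 1/10·π_4
  π_3 = 1/10·π_0 + 1/5·π_1 + 3/10·π_2 + 1/10·π_3 + 3/10·π_4
  normalize: π_0 + π_1 + π_2 + π_3 + π_4 = 1
Solving the linear system gives exactly π = [696/4897, 1131/4897, 1007/4897, 1014/4897, 1049/4897].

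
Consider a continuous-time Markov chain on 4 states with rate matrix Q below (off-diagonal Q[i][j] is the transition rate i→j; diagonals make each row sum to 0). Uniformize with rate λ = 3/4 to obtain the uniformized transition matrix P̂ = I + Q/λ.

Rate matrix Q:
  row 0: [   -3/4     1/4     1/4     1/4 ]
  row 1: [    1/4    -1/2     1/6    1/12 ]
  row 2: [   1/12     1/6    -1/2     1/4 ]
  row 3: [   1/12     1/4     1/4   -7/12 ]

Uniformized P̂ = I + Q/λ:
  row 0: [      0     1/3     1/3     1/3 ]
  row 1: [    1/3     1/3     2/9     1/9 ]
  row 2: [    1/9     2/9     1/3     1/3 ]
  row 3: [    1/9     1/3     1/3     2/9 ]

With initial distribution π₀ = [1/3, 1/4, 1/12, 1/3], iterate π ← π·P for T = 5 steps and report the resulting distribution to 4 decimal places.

t=0: π = [0.3333, 0.2500, 0.0833, 0.3333]
t=1: π = [0.1296, 0.3241, 0.3056, 0.2407]
t=2: π = [0.1687, 0.2994, 0.2973, 0.2346]
t=3: π = [0.1589, 0.3003, 0.3001, 0.2407]
t=4: π = [0.1602, 0.3000, 0.3000, 0.2399]
t=5: π = [0.1600, 0.3000, 0.3000, 0.2400]

π = [0.1600, 0.3000, 0.3000, 0.2400]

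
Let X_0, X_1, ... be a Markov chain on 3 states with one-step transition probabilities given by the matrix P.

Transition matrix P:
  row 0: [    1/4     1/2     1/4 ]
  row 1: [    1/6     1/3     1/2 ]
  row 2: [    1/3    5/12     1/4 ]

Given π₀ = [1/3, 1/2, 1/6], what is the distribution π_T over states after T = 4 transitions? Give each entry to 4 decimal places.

t=0: π = [0.3333, 0.5000, 0.1667]
t=1: π = [0.2222, 0.4028, 0.3750]
t=2: π = [0.2477, 0.4016, 0.3507]
t=3: π = [0.2458, 0.4038, 0.3504]
t=4: π = [0.2455, 0.4035, 0.3510]

π = [0.2455, 0.4035, 0.3510]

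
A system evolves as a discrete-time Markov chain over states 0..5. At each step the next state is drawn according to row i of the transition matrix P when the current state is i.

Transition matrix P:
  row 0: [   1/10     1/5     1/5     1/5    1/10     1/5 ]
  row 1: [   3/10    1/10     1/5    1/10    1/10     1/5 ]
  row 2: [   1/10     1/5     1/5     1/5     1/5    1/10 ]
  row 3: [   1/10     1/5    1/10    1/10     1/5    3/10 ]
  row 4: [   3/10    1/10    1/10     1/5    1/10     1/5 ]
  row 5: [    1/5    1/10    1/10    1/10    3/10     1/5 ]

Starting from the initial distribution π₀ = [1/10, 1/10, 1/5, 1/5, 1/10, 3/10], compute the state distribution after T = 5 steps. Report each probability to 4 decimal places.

π = [0.1836, 0.1482, 0.1480, 0.1502, 0.1698, 0.2002]

t=0: π = [0.1000, 0.1000, 0.2000, 0.2000, 0.1000, 0.3000]
t=1: π = [0.1700, 0.1500, 0.1400, 0.1400, 0.2000, 0.2000]
t=2: π = [0.1900, 0.1450, 0.1460, 0.1510, 0.1680, 0.2000]
t=3: π = [0.1826, 0.1487, 0.1481, 0.1504, 0.1697, 0.2005]
t=4: π = [0.1837, 0.1481, 0.1479, 0.1500, 0.1700, 0.2002]
t=5: π = [0.1836, 0.1482, 0.1480, 0.1502, 0.1698, 0.2002]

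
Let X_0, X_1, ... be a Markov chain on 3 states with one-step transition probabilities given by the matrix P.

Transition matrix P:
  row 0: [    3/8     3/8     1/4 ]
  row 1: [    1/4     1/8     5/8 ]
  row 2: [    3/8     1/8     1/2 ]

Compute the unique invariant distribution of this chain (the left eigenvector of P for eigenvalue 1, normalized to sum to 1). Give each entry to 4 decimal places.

π = [0.3485, 0.2121, 0.4394]

Balance equations π_j = Σ_i π_i·P[i][j]:
  π_0 = 3/8·π_0 + 1/4·π_1 + 3/8·π_2
  π_1 = 3/8·π_0 + 1/8·π_1 + 1/8·π_2
  normalize: π_0 + π_1 + π_2 = 1
Solving the linear system gives exactly π = [23/66, 7/33, 29/66].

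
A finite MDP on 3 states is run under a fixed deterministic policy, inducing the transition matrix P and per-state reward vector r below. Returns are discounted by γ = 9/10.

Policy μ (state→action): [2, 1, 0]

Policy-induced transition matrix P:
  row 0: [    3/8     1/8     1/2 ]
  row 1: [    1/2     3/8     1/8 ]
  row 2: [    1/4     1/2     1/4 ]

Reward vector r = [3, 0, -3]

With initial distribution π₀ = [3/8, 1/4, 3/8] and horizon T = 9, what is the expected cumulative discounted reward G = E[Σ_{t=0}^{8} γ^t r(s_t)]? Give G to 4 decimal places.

G = 1.0623

t=0: π = [0.3750, 0.2500, 0.3750], E[r] = 0.0000, γ^t·E[r] = 0.000000, running G = 0.000000
t=1: π = [0.3594, 0.3281, 0.3125], E[r] = 0.1406, γ^t·E[r] = 0.126563, running G = 0.126563
t=2: π = [0.3770, 0.3242, 0.2988], E[r] = 0.2344, γ^t·E[r] = 0.189844, running G = 0.316406
t=3: π = [0.3782, 0.3181, 0.3037], E[r] = 0.2234, γ^t·E[r] = 0.162850, running G = 0.479257
t=4: π = [0.3768, 0.3184, 0.3048], E[r] = 0.2161, γ^t·E[r] = 0.141760, running G = 0.621016
t=5: π = [0.3767, 0.3189, 0.3044], E[r] = 0.2169, γ^t·E[r] = 0.128091, running G = 0.749107
t=6: π = [0.3768, 0.3189, 0.3043], E[r] = 0.2175, γ^t·E[r] = 0.115586, running G = 0.864693
t=7: π = [0.3768, 0.3188, 0.3043], E[r] = 0.2174, γ^t·E[r] = 0.103995, running G = 0.968688
t=8: π = [0.3768, 0.3188, 0.3044], E[r] = 0.2174, γ^t·E[r] = 0.093576, running G = 1.062264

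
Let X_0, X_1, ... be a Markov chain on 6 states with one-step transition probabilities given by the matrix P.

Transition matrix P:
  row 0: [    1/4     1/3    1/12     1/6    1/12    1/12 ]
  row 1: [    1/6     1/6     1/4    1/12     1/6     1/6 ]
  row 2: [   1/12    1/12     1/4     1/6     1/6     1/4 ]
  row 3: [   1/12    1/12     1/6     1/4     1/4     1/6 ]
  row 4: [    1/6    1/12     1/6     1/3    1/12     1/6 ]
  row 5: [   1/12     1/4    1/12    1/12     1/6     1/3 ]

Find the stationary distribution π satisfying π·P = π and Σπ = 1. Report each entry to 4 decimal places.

Balance equations π_j = Σ_i π_i·P[i][j]:
  π_0 = 1/4·π_0 + 1/6·π_1 + 1/12·π_2 + 1/12·π_3 + 1/6·π_4 + 1/12·π_5
  π_1 = 1/3·π_0 + 1/6·π_1 + 1/12·π_2 + 1/12·π_3 + 1/12·π_4 + 1/4·π_5
  π_2 = 1/12·π_0 + 1/4·π_1 + 1/4·π_2 + 1/6·π_3 + 1/6·π_4 + 1/12·π_5
  π_3 = 1/6·π_0 + 1/12·π_1 + 1/6·π_2 + 1/4·π_3 + 1/3·π_4 + 1/12·π_5
  π_4 = 1/12·π_0 + 1/6·π_1 + 1/6·π_2 + 1/4·π_3 + 1/12·π_4 + 1/6·π_5
  normalize: π_0 + π_1 + π_2 + π_3 + π_4 + π_5 = 1
Solving the linear system gives exactly π = [22313/168881, 27684/168881, 28071/168881, 29896/168881, 26565/168881, 34352/168881].

π = [0.1321, 0.1639, 0.1662, 0.1770, 0.1573, 0.2034]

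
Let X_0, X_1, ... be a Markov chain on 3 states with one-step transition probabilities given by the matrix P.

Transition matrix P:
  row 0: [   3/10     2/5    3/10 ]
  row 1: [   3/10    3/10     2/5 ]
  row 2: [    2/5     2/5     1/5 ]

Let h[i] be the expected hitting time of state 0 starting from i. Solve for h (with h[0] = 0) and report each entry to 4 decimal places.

First-step conditioning: h[0] = 0; for i ≠ 0, h[i] = 1 + Σ_k P[i][k]·h[k].
  h[1] = 1 + 3/10·h[1] + 2/5·h[2]
  h[2] = 1 + 2/5·h[1] + 1/5·h[2]
Solving the 2×2 linear system over states ≠ 0 gives exactly h = [0, 3, 11/4] (h[0] = 0 is the target).

h = [0.0000, 3.0000, 2.7500]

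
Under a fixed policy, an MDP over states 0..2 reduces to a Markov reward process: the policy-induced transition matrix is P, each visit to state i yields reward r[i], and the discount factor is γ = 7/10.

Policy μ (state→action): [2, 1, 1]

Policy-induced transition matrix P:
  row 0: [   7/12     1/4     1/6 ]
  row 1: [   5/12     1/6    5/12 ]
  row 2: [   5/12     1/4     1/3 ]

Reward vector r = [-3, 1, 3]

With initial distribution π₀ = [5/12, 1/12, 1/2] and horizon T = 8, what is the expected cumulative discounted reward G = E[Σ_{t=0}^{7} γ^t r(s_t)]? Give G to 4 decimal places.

t=0: π = [0.4167, 0.0833, 0.5000], E[r] = 0.3333, γ^t·E[r] = 0.333333, running G = 0.333333
t=1: π = [0.4861, 0.2431, 0.2708], E[r] = -0.4028, γ^t·E[r] = -0.281944, running G = 0.051389
t=2: π = [0.4977, 0.2297, 0.2726], E[r] = -0.4456, γ^t·E[r] = -0.218345, running G = -0.166956
t=3: π = [0.4996, 0.2309, 0.2695], E[r] = -0.4594, γ^t·E[r] = -0.157572, running G = -0.324528
t=4: π = [0.4999, 0.2308, 0.2693], E[r] = -0.4611, γ^t·E[r] = -0.110719, running G = -0.435248
t=5: π = [0.5000, 0.2308, 0.2692], E[r] = -0.4615, γ^t·E[r] = -0.077560, running G = -0.512808
t=6: π = [0.5000, 0.2308, 0.2692], E[r] = -0.4615, γ^t·E[r] = -0.054298, running G = -0.567106
t=7: π = [0.5000, 0.2308, 0.2692], E[r] = -0.4615, γ^t·E[r] = -0.038010, running G = -0.605116

G = -0.6051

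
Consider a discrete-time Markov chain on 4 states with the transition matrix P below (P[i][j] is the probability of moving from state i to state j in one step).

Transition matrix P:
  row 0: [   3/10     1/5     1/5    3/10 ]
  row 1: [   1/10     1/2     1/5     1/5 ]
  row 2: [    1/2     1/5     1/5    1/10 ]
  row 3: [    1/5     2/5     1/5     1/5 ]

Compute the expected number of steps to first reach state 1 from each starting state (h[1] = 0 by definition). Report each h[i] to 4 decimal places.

h = [4.0441, 0.0000, 4.1912, 3.3088]

First-step conditioning: h[1] = 0; for i ≠ 1, h[i] = 1 + Σ_k P[i][k]·h[k].
  h[0] = 1 + 3/10·h[0] + 1/5·h[2] + 3/10·h[3]
  h[2] = 1 + 1/2·h[0] + 1/5·h[2] + 1/10·h[3]
  h[3] = 1 + 1/5·h[0] + 1/5·h[2] + 1/5·h[3]
Solving the 3×3 linear system over states ≠ 1 gives exactly h = [275/68, 0, 285/68, 225/68] (h[1] = 0 is the target).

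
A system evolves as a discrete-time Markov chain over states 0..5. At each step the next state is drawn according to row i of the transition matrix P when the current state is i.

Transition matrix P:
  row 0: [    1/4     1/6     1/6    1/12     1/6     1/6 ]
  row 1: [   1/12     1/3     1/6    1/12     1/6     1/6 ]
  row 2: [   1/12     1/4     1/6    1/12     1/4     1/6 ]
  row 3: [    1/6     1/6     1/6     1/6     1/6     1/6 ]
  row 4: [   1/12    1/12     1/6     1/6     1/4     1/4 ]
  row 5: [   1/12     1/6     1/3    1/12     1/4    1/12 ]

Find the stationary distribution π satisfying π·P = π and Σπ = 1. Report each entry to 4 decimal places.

Balance equations π_j = Σ_i π_i·P[i][j]:
  π_0 = 1/4·π_0 + 1/12·π_1 + 1/12·π_2 + 1/6·π_3 + 1/12·π_4 + 1/12·π_5
  π_1 = 1/6·π_0 + 1/3·π_1 + 1/4·π_2 + 1/6·π_3 + 1/12·π_4 + 1/6·π_5
  π_2 = 1/6·π_0 + 1/6·π_1 + 1/6·π_2 + 1/6·π_3 + 1/6·π_4 + 1/3·π_5
  π_3 = 1/12·π_0 + 1/12·π_1 + 1/12·π_2 + 1/6·π_3 + 1/6·π_4 + 1/12·π_5
  π_4 = 1/6·π_0 + 1/6·π_1 + 1/4·π_2 + 1/6·π_3 + 1/4·π_4 + 1/4·π_5
  normalize: π_0 + π_1 + π_2 + π_3 + π_4 + π_5 = 1
Solving the linear system gives exactly π = [189/1702, 337/1702, 166/851, 94/851, 183/851, 145/851].

π = [0.1110, 0.1980, 0.1951, 0.1105, 0.2150, 0.1704]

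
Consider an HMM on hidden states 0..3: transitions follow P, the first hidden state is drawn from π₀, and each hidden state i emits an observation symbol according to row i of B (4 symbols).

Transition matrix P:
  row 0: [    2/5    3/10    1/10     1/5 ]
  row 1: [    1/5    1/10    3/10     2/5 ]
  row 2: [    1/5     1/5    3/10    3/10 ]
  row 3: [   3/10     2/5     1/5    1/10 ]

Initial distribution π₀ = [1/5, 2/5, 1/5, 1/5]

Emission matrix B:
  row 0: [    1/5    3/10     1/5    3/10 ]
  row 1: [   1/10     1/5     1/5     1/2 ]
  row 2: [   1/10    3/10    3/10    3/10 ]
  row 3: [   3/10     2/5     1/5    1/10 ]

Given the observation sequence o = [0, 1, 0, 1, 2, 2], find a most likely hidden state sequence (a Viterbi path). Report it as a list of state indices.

t=0: δ = [4.000e-02, 4.000e-02, 2.000e-02, 6.000e-02]  (obs o_0=0)
t=1: δ = [5.400e-03, 4.800e-03, 3.600e-03, 6.400e-03]  ψ = [3, 3, 1, 1]  (obs o_1=1)
t=2: δ = [4.320e-04, 2.560e-04, 1.440e-04, 5.760e-04]  ψ = [0, 3, 1, 1]  (obs o_2=0)
t=3: δ = [5.184e-05, 4.608e-05, 3.456e-05, 4.096e-05]  ψ = [0, 3, 3, 1]  (obs o_3=1)
t=4: δ = [4.147e-06, 3.277e-06, 4.147e-06, 3.686e-06]  ψ = [0, 3, 1, 1]  (obs o_4=2)
t=5: δ = [3.318e-07, 2.949e-07, 3.732e-07, 2.621e-07]  ψ = [0, 3, 2, 1]  (obs o_5=2)
backtrack: best end state = 2; path = [3, 1, 3, 1, 2, 2]

path = [3, 1, 3, 1, 2, 2]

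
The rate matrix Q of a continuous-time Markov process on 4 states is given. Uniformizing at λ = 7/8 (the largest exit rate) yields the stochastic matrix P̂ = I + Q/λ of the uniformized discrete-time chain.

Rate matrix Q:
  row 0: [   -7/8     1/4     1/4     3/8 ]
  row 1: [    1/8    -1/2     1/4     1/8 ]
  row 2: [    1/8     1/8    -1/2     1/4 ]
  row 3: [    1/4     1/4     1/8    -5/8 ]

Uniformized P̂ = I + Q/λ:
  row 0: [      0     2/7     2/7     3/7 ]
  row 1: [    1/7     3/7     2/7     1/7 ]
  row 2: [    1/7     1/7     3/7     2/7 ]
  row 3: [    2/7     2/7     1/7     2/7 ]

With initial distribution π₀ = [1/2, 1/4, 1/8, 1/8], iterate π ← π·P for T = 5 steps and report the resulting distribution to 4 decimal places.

π = [0.1582, 0.2853, 0.2888, 0.2677]

t=0: π = [0.5000, 0.2500, 0.1250, 0.1250]
t=1: π = [0.0893, 0.3036, 0.2857, 0.3214]
t=2: π = [0.1760, 0.2883, 0.2806, 0.2551]
t=3: π = [0.1542, 0.2868, 0.2894, 0.2697]
t=4: π = [0.1594, 0.2853, 0.2885, 0.2668]
t=5: π = [0.1582, 0.2853, 0.2888, 0.2677]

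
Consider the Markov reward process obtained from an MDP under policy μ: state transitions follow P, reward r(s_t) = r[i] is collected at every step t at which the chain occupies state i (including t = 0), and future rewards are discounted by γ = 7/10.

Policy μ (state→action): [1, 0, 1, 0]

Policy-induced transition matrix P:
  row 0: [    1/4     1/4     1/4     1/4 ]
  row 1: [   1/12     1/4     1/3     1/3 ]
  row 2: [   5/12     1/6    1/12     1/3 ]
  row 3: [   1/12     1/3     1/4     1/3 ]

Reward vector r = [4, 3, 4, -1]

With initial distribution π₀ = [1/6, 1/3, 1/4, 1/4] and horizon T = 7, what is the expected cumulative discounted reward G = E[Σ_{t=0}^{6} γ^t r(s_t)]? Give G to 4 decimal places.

G = 6.8547

t=0: π = [0.1667, 0.3333, 0.2500, 0.2500], E[r] = 2.4167, γ^t·E[r] = 2.416667, running G = 2.416667
t=1: π = [0.1944, 0.2500, 0.2361, 0.3194], E[r] = 2.1528, γ^t·E[r] = 1.506944, running G = 3.923611
t=2: π = [0.1944, 0.2569, 0.2315, 0.3171], E[r] = 2.1574, γ^t·E[r] = 1.057130, running G = 4.980741
t=3: π = [0.1929, 0.2571, 0.2328, 0.3171], E[r] = 2.1572, γ^t·E[r] = 0.739925, running G = 5.720665
t=4: π = [0.1931, 0.2570, 0.2326, 0.3173], E[r] = 2.1567, γ^t·E[r] = 0.517820, running G = 6.238485
t=5: π = [0.1931, 0.2571, 0.2326, 0.3172], E[r] = 2.1567, γ^t·E[r] = 0.362483, running G = 6.600968
t=6: π = [0.1931, 0.2570, 0.2326, 0.3172], E[r] = 2.1567, γ^t·E[r] = 0.253736, running G = 6.854704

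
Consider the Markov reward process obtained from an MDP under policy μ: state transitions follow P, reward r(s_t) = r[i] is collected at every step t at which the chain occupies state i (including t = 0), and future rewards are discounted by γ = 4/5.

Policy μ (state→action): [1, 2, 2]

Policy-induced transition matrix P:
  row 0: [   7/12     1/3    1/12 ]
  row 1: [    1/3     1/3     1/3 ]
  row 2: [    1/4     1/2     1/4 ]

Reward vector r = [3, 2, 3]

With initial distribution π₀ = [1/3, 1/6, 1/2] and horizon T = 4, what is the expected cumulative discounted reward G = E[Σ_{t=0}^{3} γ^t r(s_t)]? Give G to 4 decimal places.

G = 7.9308

t=0: π = [0.3333, 0.1667, 0.5000], E[r] = 2.8333, γ^t·E[r] = 2.833333, running G = 2.833333
t=1: π = [0.3750, 0.4167, 0.2083], E[r] = 2.5833, γ^t·E[r] = 2.066667, running G = 4.900000
t=2: π = [0.4097, 0.3681, 0.2222], E[r] = 2.6319, γ^t·E[r] = 1.684444, running G = 6.584444
t=3: π = [0.4172, 0.3704, 0.2124], E[r] = 2.6296, γ^t·E[r] = 1.346370, running G = 7.930815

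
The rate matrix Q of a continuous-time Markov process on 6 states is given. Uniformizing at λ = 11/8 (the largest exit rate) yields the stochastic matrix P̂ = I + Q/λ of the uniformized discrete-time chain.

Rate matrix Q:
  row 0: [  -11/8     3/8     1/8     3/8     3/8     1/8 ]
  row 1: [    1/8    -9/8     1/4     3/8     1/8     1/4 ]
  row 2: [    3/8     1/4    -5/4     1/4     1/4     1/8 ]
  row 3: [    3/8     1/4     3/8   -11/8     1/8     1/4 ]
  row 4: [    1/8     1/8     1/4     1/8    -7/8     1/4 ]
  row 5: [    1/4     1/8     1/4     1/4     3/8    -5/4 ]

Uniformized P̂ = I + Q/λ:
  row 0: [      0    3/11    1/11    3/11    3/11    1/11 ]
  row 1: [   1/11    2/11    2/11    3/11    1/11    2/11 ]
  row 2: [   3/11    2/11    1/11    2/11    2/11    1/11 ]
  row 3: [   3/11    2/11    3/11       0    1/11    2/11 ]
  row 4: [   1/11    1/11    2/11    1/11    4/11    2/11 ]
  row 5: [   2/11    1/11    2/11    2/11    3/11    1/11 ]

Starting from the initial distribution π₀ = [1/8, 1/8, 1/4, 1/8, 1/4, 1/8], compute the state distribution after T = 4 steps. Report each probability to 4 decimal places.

π = [0.1498, 0.1628, 0.1675, 0.1611, 0.2186, 0.1401]

t=0: π = [0.1250, 0.1250, 0.2500, 0.1250, 0.2500, 0.1250]
t=1: π = [0.1591, 0.1591, 0.1591, 0.1591, 0.2273, 0.1364]
t=2: π = [0.1467, 0.1632, 0.1674, 0.1612, 0.2211, 0.1405]
t=3: π = [0.1501, 0.1623, 0.1679, 0.1606, 0.2186, 0.1405]
t=4: π = [0.1498, 0.1628, 0.1675, 0.1611, 0.2186, 0.1401]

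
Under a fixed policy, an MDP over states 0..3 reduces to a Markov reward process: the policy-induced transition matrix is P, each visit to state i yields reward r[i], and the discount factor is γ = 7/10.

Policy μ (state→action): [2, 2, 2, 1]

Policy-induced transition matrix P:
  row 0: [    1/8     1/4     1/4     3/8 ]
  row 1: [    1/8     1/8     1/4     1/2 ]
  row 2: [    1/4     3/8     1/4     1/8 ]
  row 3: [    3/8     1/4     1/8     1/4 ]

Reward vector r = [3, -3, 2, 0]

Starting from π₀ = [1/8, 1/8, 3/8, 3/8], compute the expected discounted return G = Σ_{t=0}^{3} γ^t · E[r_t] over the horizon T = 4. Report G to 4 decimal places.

G = 1.3058

t=0: π = [0.1250, 0.1250, 0.3750, 0.3750], E[r] = 0.7500, γ^t·E[r] = 0.750000, running G = 0.750000
t=1: π = [0.2656, 0.2813, 0.2031, 0.2500], E[r] = 0.3594, γ^t·E[r] = 0.251563, running G = 1.001563
t=2: π = [0.2129, 0.2402, 0.2188, 0.3281], E[r] = 0.3555, γ^t·E[r] = 0.174180, running G = 1.175742
t=3: π = [0.2344, 0.2473, 0.2090, 0.3093], E[r] = 0.3792, γ^t·E[r] = 0.130049, running G = 1.305791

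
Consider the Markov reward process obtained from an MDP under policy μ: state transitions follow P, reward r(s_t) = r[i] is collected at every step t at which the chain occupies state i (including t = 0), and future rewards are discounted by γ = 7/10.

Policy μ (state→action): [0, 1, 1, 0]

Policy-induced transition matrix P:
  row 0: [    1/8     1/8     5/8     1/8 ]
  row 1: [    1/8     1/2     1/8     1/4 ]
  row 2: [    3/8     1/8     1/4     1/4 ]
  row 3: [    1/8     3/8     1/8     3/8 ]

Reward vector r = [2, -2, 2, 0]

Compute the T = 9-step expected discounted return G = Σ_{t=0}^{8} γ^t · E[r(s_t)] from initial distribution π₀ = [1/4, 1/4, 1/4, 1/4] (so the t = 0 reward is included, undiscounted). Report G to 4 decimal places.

t=0: π = [0.2500, 0.2500, 0.2500, 0.2500], E[r] = 0.5000, γ^t·E[r] = 0.500000, running G = 0.500000
t=1: π = [0.1875, 0.2813, 0.2813, 0.2500], E[r] = 0.3750, γ^t·E[r] = 0.262500, running G = 0.762500
t=2: π = [0.1953, 0.2930, 0.2539, 0.2578], E[r] = 0.3125, γ^t·E[r] = 0.153125, running G = 0.915625
t=3: π = [0.1885, 0.2993, 0.2544, 0.2578], E[r] = 0.2871, γ^t·E[r] = 0.098479, running G = 1.014104
t=4: π = [0.1886, 0.3017, 0.2510, 0.2587], E[r] = 0.2759, γ^t·E[r] = 0.066239, running G = 1.080342
t=5: π = [0.1878, 0.3028, 0.2507, 0.2588], E[r] = 0.2713, γ^t·E[r] = 0.045592, running G = 1.125935
t=6: π = [0.1877, 0.3032, 0.2502, 0.2589], E[r] = 0.2693, γ^t·E[r] = 0.031681, running G = 1.157616
t=7: π = [0.1876, 0.3034, 0.2501, 0.2589], E[r] = 0.2685, γ^t·E[r] = 0.022109, running G = 1.179725
t=8: π = [0.1875, 0.3035, 0.2500, 0.2589], E[r] = 0.2681, γ^t·E[r] = 0.015456, running G = 1.195181

G = 1.1952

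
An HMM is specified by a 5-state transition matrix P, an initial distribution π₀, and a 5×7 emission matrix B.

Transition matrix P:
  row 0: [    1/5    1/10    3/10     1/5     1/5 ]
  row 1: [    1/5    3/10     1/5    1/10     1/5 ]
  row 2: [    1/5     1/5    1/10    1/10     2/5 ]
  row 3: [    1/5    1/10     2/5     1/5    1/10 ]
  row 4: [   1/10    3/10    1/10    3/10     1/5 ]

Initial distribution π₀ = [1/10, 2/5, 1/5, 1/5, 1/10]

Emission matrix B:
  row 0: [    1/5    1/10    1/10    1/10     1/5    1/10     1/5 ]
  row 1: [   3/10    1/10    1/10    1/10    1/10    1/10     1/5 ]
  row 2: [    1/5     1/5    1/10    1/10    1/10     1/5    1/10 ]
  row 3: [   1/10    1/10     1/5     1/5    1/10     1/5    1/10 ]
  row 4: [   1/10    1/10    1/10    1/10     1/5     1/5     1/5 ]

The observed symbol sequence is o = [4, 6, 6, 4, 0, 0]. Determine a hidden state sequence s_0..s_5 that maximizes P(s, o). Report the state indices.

path = [1, 1, 1, 4, 1, 1]

t=0: δ = [2.000e-02, 4.000e-02, 2.000e-02, 2.000e-02, 2.000e-02]  (obs o_0=4)
t=1: δ = [1.600e-03, 2.400e-03, 8.000e-04, 6.000e-04, 1.600e-03]  ψ = [1, 1, 1, 4, 1]  (obs o_1=6)
t=2: δ = [9.600e-05, 1.440e-04, 4.800e-05, 4.800e-05, 9.600e-05]  ψ = [1, 1, 0, 4, 1]  (obs o_2=6)
t=3: δ = [5.760e-06, 4.320e-06, 2.880e-06, 2.880e-06, 5.760e-06]  ψ = [1, 1, 0, 4, 1]  (obs o_3=4)
t=4: δ = [2.304e-07, 5.184e-07, 3.456e-07, 1.728e-07, 1.152e-07]  ψ = [0, 4, 0, 4, 0]  (obs o_4=0)
t=5: δ = [2.074e-08, 4.666e-08, 2.074e-08, 5.184e-09, 1.382e-08]  ψ = [1, 1, 1, 1, 2]  (obs o_5=0)
backtrack: best end state = 1; path = [1, 1, 1, 4, 1, 1]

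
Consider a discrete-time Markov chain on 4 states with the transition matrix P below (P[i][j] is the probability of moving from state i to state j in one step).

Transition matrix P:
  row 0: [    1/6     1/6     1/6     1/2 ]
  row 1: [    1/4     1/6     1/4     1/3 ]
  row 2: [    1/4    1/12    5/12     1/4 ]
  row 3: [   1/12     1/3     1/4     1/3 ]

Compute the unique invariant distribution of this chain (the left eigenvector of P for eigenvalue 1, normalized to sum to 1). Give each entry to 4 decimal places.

π = [0.1785, 0.1998, 0.2821, 0.3396]

Balance equations π_j = Σ_i π_i·P[i][j]:
  π_0 = 1/6·π_0 + 1/4·π_1 + 1/4·π_2 + 1/12·π_3
  π_1 = 1/6·π_0 + 1/6·π_1 + 1/12·π_2 + 1/3·π_3
  π_2 = 1/6·π_0 + 1/4·π_1 + 5/12·π_2 + 1/4·π_3
  normalize: π_0 + π_1 + π_2 + π_3 = 1
Solving the linear system gives exactly π = [143/801, 160/801, 226/801, 272/801].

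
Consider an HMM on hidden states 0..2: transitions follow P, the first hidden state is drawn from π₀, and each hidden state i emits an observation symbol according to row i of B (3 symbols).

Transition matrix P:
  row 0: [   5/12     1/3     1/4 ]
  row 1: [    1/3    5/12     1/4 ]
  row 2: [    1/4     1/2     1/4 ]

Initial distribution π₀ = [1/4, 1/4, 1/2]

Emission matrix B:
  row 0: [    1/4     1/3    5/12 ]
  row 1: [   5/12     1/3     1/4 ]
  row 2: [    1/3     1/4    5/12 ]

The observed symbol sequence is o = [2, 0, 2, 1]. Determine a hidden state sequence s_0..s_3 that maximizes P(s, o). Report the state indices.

t=0: δ = [1.042e-01, 6.250e-02, 2.083e-01]  (obs o_0=2)
t=1: δ = [1.302e-02, 4.340e-02, 1.736e-02]  ψ = [2, 2, 2]  (obs o_1=0)
t=2: δ = [6.028e-03, 4.521e-03, 4.521e-03]  ψ = [1, 1, 1]  (obs o_2=2)
t=3: δ = [8.372e-04, 7.535e-04, 3.768e-04]  ψ = [0, 2, 0]  (obs o_3=1)
backtrack: best end state = 0; path = [2, 1, 0, 0]

path = [2, 1, 0, 0]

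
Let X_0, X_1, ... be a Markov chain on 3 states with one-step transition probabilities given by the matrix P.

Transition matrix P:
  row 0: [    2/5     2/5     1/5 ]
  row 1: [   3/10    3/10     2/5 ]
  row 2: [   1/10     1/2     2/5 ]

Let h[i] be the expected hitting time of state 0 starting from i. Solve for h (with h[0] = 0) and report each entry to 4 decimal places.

First-step conditioning: h[0] = 0; for i ≠ 0, h[i] = 1 + Σ_k P[i][k]·h[k].
  h[1] = 1 + 3/10·h[1] + 2/5·h[2]
  h[2] = 1 + 1/2·h[1] + 2/5·h[2]
Solving the 2×2 linear system over states ≠ 0 gives exactly h = [0, 50/11, 60/11] (h[0] = 0 is the target).

h = [0.0000, 4.5455, 5.4545]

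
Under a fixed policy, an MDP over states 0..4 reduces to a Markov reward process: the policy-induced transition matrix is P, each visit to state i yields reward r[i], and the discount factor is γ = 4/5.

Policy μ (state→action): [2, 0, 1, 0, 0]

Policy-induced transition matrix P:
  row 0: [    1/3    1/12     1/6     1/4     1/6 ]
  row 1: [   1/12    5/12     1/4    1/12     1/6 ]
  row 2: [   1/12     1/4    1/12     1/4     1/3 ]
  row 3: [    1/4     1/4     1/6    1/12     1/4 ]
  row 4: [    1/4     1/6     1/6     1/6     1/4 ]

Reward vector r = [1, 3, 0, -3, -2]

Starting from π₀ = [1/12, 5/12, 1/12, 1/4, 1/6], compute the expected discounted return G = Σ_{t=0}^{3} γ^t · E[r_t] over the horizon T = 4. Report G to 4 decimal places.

t=0: π = [0.0833, 0.4167, 0.0833, 0.2500, 0.1667], E[r] = 0.2500, γ^t·E[r] = 0.250000, running G = 0.250000
t=1: π = [0.1736, 0.2917, 0.1944, 0.1250, 0.2153], E[r] = 0.2431, γ^t·E[r] = 0.194444, running G = 0.444444
t=2: π = [0.1834, 0.2517, 0.1748, 0.1626, 0.2274], E[r] = -0.0041, γ^t·E[r] = -0.002593, running G = 0.441852
t=3: π = [0.1942, 0.2424, 0.1731, 0.1620, 0.2283], E[r] = -0.0211, γ^t·E[r] = -0.010790, running G = 0.431062

G = 0.4311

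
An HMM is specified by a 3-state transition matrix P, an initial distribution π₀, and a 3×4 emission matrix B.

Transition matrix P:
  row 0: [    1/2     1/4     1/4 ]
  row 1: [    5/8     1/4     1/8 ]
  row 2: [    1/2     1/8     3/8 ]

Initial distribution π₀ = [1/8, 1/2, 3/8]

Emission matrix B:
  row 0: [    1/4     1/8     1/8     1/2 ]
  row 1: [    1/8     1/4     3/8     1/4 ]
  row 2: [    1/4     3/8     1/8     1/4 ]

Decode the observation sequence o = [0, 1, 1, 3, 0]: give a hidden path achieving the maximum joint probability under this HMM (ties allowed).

t=0: δ = [3.125e-02, 6.250e-02, 9.375e-02]  (obs o_0=0)
t=1: δ = [5.859e-03, 3.906e-03, 1.318e-02]  ψ = [2, 1, 2]  (obs o_1=1)
t=2: δ = [8.240e-04, 4.120e-04, 1.854e-03]  ψ = [2, 2, 2]  (obs o_2=1)
t=3: δ = [4.635e-04, 5.794e-05, 1.738e-04]  ψ = [2, 2, 2]  (obs o_3=3)
t=4: δ = [5.794e-05, 1.448e-05, 2.897e-05]  ψ = [0, 0, 0]  (obs o_4=0)
backtrack: best end state = 0; path = [2, 2, 2, 0, 0]

path = [2, 2, 2, 0, 0]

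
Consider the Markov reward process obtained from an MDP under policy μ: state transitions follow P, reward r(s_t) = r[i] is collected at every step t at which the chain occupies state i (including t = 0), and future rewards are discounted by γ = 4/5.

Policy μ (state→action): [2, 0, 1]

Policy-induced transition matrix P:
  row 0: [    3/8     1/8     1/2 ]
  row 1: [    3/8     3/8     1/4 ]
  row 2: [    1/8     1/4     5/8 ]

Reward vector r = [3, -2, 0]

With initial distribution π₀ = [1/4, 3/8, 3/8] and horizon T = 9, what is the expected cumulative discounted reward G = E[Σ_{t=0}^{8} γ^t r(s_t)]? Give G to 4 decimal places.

G = 0.9133

t=0: π = [0.2500, 0.3750, 0.3750], E[r] = 0.0000, γ^t·E[r] = 0.000000, running G = 0.000000
t=1: π = [0.2813, 0.2656, 0.4531], E[r] = 0.3125, γ^t·E[r] = 0.250000, running G = 0.250000
t=2: π = [0.2617, 0.2480, 0.4902], E[r] = 0.2891, γ^t·E[r] = 0.185000, running G = 0.435000
t=3: π = [0.2524, 0.2483, 0.4993], E[r] = 0.2607, γ^t·E[r] = 0.133500, running G = 0.568500
t=4: π = [0.2502, 0.2495, 0.5003], E[r] = 0.2516, γ^t·E[r] = 0.103050, running G = 0.671550
t=5: π = [0.2499, 0.2499, 0.5002], E[r] = 0.2499, γ^t·E[r] = 0.081895, running G = 0.753445
t=6: π = [0.2500, 0.2500, 0.5000], E[r] = 0.2499, γ^t·E[r] = 0.065503, running G = 0.818948
t=7: π = [0.2500, 0.2500, 0.5000], E[r] = 0.2500, γ^t·E[r] = 0.052420, running G = 0.871367
t=8: π = [0.2500, 0.2500, 0.5000], E[r] = 0.2500, γ^t·E[r] = 0.041942, running G = 0.913309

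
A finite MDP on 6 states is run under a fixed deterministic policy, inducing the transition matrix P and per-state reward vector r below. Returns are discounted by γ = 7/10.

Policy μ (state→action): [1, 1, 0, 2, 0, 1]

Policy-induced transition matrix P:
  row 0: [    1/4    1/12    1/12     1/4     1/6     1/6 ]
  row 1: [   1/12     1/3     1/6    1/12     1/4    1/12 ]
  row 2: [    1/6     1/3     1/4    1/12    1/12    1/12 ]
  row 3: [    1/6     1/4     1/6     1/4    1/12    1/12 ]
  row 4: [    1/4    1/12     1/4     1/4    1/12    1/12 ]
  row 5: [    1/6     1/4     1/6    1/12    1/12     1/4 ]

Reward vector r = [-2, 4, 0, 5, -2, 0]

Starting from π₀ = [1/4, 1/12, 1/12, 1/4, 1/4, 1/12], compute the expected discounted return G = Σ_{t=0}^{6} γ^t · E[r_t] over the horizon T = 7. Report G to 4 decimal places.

G = 2.9074

t=0: π = [0.2500, 0.0833, 0.0833, 0.2500, 0.2500, 0.0833], E[r] = 0.5833, γ^t·E[r] = 0.583333, running G = 0.583333
t=1: π = [0.2014, 0.1806, 0.1736, 0.2083, 0.1181, 0.1181], E[r] = 1.1250, γ^t·E[r] = 0.787500, running G = 1.370833
t=2: π = [0.1782, 0.2263, 0.1742, 0.1713, 0.1302, 0.1198], E[r] = 1.1447, γ^t·E[r] = 0.560891, running G = 1.931725
t=3: π = [0.1735, 0.2320, 0.1772, 0.1633, 0.1359, 0.1182], E[r] = 1.1255, γ^t·E[r] = 0.386040, running G = 2.317765
t=4: π = [0.1731, 0.2325, 0.1783, 0.1621, 0.1365, 0.1175], E[r] = 1.1215, γ^t·E[r] = 0.269283, running G = 2.587048
t=5: π = [0.1731, 0.2326, 0.1785, 0.1619, 0.1365, 0.1173], E[r] = 1.1211, γ^t·E[r] = 0.188423, running G = 2.775471
t=6: π = [0.1731, 0.2327, 0.1785, 0.1619, 0.1365, 0.1173], E[r] = 1.1210, γ^t·E[r] = 0.131889, running G = 2.907360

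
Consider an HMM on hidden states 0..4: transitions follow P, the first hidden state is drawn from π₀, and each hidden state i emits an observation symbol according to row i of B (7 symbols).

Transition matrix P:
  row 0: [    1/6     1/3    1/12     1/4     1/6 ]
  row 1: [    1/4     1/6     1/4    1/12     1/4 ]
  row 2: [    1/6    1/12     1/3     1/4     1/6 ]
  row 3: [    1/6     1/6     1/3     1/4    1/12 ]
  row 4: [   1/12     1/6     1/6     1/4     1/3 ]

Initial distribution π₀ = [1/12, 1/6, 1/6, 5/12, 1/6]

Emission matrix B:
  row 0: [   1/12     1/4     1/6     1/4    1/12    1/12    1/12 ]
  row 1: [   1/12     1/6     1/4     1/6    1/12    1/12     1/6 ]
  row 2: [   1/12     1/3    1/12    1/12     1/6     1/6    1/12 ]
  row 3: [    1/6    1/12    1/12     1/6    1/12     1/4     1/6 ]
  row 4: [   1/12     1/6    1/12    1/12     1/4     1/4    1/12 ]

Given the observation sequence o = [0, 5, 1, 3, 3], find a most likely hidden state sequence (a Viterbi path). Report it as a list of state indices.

t=0: δ = [6.944e-03, 1.389e-02, 1.389e-02, 6.944e-02, 1.389e-02]  (obs o_0=0)
t=1: δ = [9.645e-04, 9.645e-04, 3.858e-03, 4.340e-03, 1.447e-03]  ψ = [3, 3, 3, 3, 3]  (obs o_1=5)
t=2: δ = [1.808e-04, 1.206e-04, 4.823e-04, 9.042e-05, 1.072e-04]  ψ = [3, 3, 3, 3, 2]  (obs o_2=1)
t=3: δ = [2.009e-05, 1.005e-05, 1.340e-05, 2.009e-05, 6.698e-06]  ψ = [2, 0, 2, 2, 2]  (obs o_3=3)
t=4: δ = [8.372e-07, 1.116e-06, 5.582e-07, 8.372e-07, 2.791e-07]  ψ = [0, 0, 3, 0, 0]  (obs o_4=3)
backtrack: best end state = 1; path = [3, 3, 2, 0, 1]

path = [3, 3, 2, 0, 1]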